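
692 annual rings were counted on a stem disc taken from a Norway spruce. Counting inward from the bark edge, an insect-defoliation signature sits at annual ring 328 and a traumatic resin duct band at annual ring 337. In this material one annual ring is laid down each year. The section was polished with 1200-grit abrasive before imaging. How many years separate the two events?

337 − 328 = 9 annual rings lie between the two events.
One annual ring per year makes the interval 9 years.

9 yr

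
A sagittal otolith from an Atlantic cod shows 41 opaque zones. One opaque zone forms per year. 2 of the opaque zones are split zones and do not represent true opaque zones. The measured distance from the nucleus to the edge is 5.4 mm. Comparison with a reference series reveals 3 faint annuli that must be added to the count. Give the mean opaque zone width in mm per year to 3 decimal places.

0.129 mm per year

True opaque zone count = 41 − 2 + 3 = 42.
Extension rate ≈ 5.4 / 42 = 0.129 mm per year.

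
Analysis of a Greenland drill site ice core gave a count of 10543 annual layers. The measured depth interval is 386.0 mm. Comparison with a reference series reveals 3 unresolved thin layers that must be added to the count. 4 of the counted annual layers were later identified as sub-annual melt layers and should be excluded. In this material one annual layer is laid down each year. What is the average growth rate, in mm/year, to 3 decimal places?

0.037 mm/year

After corrections the count is 10543 − 4 + 3 = 10542 annual layers.
386.0 mm over 10542 years gives 386.0 / 10542 ≈ 0.037 mm/year.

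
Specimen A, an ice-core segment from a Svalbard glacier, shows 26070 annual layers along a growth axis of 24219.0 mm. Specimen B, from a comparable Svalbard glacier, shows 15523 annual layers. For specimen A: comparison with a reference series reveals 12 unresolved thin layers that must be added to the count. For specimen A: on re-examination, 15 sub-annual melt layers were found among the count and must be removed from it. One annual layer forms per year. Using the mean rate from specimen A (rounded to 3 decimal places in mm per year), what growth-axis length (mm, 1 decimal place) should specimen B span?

14420.9 mm

Specimen A: adjusted count: 26070 − 15 + 12 = 26067 annual layers.
A: Mean rate = 24219.0 mm / 26067 years ≈ 0.929 mm/yr.
For B, 0.929 mm/year × 15523 years = 14420.9 mm.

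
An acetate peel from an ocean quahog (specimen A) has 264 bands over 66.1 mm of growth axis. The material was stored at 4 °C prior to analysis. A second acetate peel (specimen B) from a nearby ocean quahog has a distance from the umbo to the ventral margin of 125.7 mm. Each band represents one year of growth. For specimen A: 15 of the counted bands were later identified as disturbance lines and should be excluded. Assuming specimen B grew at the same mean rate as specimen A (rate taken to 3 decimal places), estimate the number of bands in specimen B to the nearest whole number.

Specimen A: adjusted count: 264 − 15 = 249 bands.
A: Mean rate = 66.1 mm / 249 years ≈ 0.265 mm per year.
Specimen B: 125.7 mm / 0.265 mm per year = 474.34 years ≈ 474 bands.

474 bands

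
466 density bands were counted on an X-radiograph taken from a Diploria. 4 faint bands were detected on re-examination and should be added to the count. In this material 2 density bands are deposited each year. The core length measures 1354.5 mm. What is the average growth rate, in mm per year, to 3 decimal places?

5.764 mm per year

After corrections the count is 466 + 4 = 470 density bands.
Dividing by 2 density bands per year: 470 / 2 = 235 years.
Mean rate = 1354.5 mm / 235 years ≈ 5.764 mm per year.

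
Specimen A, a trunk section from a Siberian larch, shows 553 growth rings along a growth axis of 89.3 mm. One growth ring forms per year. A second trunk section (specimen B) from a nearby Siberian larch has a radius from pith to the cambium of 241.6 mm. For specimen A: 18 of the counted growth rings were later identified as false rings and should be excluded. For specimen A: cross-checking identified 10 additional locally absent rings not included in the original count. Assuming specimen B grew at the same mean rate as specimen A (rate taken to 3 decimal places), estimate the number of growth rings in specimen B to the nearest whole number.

Specimen A: correcting the raw count gives 553 − 18 + 10 = 545 true growth rings.
A: 89.3 mm over 545 years gives 89.3 / 545 ≈ 0.164 mm/yr.
For B, 241.6 / 0.164 = 1473.17 years ≈ 1473 growth rings.

1473 growth rings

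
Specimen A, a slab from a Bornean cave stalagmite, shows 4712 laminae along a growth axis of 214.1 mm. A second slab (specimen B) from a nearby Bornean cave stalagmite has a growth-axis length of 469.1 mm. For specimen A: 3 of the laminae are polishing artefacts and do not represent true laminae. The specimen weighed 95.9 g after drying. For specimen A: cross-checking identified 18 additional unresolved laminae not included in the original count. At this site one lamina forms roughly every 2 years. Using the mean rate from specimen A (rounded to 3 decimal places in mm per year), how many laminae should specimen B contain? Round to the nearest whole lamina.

10198 laminae

Specimen A: correcting the raw count gives 4712 − 3 + 18 = 4727 true laminae.
Specimen A: at 2 years per lamina, 4727 × 2 = 9454 years.
A: 214.1 mm over 9454 years gives 214.1 / 9454 ≈ 0.023 mm/yr.
B spans 469.1 / 0.023 = 20395.65 years; at 2 years per lamina that is 20395.65 / 2 ≈ 10198 laminae.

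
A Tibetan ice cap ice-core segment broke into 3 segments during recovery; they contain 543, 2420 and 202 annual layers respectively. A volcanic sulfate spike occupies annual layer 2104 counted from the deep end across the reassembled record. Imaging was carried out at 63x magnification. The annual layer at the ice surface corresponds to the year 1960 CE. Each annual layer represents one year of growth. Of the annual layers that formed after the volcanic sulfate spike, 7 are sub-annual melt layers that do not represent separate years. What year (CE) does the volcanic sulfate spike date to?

906 CE

Total annual layers = 543 + 2420 + 202 = 3165.
3165 − 2104 = 1061 annual layers lie beyond the volcanic sulfate spike toward the ice surface.
Removing the 7 false annual layers leaves 1061 − 7 = 1054 true annual layers beyond the volcanic sulfate spike.
1960 − 1054 = 906 CE.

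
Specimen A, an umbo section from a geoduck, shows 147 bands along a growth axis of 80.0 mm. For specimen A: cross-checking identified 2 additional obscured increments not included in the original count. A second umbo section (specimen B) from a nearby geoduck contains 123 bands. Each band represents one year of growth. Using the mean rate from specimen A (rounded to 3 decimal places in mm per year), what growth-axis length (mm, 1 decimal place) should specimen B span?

66.1 mm

Specimen A: true band count = 147 + 2 = 149.
A: 80.0 mm over 149 years gives 80.0 / 149 ≈ 0.537 mm per year.
For B, 0.537 mm/year × 123 years = 66.1 mm.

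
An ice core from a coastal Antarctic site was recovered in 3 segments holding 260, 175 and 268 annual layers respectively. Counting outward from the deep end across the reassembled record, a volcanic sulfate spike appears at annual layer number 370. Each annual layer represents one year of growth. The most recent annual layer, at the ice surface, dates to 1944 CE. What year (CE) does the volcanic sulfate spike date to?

Total annual layers = 260 + 175 + 268 = 703.
703 − 370 = 333 annual layers lie beyond the volcanic sulfate spike toward the ice surface.
1944 − 333 = 1611 CE.

1611 CE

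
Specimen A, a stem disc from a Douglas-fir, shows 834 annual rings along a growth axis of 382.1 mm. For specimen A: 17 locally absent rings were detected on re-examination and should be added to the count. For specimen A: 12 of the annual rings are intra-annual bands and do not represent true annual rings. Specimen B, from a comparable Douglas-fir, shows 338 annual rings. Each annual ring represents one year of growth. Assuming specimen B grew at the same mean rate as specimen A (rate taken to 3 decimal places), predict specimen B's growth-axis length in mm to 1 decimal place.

153.8 mm

Specimen A: adjusted count: 834 − 12 + 17 = 839 annual rings.
A: Mean rate = 382.1 mm / 839 years ≈ 0.455 mm/year.
Length of B = 0.455 × 338 = 153.8 mm.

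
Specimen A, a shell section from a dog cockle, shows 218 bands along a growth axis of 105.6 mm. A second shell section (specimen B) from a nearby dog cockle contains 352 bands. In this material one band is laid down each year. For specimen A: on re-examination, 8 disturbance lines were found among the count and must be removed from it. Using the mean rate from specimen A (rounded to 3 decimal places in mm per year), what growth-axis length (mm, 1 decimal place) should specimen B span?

177.1 mm

Specimen A: after corrections the count is 218 − 8 = 210 bands.
A: Extension rate ≈ 105.6 / 210 = 0.503 mm/year.
For B, 0.503 mm/year × 352 years = 177.1 mm.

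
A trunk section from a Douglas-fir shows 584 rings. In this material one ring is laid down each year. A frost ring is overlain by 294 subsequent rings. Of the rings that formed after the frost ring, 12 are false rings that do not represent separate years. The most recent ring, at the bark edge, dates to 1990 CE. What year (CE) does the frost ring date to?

There are 294 rings younger than the frost ring.
Excluding 12 false rings: 294 − 12 = 282.
Counting back 282 years from 1990 CE places the frost ring in 1990 − 282 = 1708 CE.

1708 CE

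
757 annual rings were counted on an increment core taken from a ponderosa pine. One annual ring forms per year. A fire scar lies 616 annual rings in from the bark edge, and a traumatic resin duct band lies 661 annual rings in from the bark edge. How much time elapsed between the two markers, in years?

45 yr

The two markers are separated by 661 − 616 = 45 annual rings.
At one annual ring per year, 45 years elapsed between them.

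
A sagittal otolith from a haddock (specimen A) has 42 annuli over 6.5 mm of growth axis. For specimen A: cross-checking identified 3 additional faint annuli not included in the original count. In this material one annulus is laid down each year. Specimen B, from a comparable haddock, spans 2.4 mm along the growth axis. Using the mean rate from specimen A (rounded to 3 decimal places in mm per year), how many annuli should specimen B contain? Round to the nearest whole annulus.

17 annuli

Specimen A: after corrections the count is 42 + 3 = 45 annuli.
A: 6.5 mm over 45 years gives 6.5 / 45 ≈ 0.144 mm per year.
For B, 2.4 / 0.144 = 16.67 years ≈ 17 annuli.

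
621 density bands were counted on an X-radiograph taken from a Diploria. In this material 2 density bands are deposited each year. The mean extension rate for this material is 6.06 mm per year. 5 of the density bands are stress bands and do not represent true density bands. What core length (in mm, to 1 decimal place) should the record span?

Adjusted count: 621 − 5 = 616 density bands.
Dividing by 2 density bands per year: 616 / 2 = 308 years.
Length ≈ 6.06 × 308 = 1866.5 mm.

1866.5 mm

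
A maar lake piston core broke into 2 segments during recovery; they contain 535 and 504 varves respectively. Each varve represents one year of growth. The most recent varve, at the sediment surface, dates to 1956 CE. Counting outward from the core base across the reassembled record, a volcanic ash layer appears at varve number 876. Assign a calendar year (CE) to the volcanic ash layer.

1793 CE

Total varves = 535 + 504 = 1039.
Between varve 876 and the sediment surface there are 1039 − 876 = 163 varves.
Counting back 163 years from 1956 CE places the volcanic ash layer in 1956 − 163 = 1793 CE.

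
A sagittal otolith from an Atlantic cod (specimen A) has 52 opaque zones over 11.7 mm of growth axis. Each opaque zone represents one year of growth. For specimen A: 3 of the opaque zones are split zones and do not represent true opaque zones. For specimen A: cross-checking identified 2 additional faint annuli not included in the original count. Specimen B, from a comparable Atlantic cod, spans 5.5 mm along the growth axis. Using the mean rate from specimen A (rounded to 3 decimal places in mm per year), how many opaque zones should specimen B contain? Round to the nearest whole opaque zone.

24 opaque zones

Specimen A: true opaque zone count = 52 − 3 + 2 = 51.
A: 11.7 mm over 51 years gives 11.7 / 51 ≈ 0.229 mm/year.
B spans 5.5 / 0.229 = 24.02 years ≈ 24 opaque zones.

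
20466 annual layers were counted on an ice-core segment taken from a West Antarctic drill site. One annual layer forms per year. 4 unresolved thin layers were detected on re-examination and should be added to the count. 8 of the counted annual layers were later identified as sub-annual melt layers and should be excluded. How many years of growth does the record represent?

Correcting the raw count gives 20466 − 8 + 4 = 20462 true annual layers.
At one annual layer per year, that is 20462 years.

20462 years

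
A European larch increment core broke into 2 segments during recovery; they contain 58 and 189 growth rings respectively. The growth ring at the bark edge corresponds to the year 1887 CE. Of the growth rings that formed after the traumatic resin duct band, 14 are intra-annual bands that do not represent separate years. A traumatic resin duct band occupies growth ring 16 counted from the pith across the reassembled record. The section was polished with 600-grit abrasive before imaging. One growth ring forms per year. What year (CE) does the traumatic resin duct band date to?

Total growth rings = 58 + 189 = 247.
Between growth ring 16 and the bark edge there are 247 − 16 = 231 growth rings.
Removing the 14 false growth rings leaves 231 − 14 = 217 true growth rings beyond the traumatic resin duct band.
Counting back 217 years from 1887 CE places the traumatic resin duct band in 1887 − 217 = 1670 CE.

1670 CE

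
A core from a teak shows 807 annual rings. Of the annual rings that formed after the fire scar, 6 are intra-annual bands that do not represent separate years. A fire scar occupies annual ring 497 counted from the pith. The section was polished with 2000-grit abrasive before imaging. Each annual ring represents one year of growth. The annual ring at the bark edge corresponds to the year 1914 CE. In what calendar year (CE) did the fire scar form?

Between annual ring 497 and the bark edge there are 807 − 497 = 310 annual rings.
Excluding 6 false annual rings: 310 − 6 = 304.
The annual ring at the bark edge is 1914 CE, so the fire scar dates to 1914 − 304 = 1610 CE.

1610 CE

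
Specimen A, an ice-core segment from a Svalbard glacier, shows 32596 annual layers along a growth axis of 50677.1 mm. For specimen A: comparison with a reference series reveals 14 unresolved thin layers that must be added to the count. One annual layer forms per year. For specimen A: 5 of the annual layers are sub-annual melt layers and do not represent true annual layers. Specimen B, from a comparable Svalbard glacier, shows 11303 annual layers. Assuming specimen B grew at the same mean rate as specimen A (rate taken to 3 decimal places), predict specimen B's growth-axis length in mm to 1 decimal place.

Specimen A: true annual layer count = 32596 − 5 + 14 = 32605.
A: Extension rate ≈ 50677.1 / 32605 = 1.554 mm per year.
B's length ≈ 1.554 × 11303 = 17564.9 mm.

17564.9 mm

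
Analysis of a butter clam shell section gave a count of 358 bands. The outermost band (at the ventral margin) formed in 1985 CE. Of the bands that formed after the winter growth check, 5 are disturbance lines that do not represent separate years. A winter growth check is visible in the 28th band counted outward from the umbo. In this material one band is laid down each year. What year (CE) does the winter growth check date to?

The winter growth check sits at band 28 from the umbo, so 358 − 28 = 330 bands formed after it.
330 − 5 false = 325 true bands after the winter growth check.
Counting back 325 years from 1985 CE places the winter growth check in 1985 − 325 = 1660 CE.

1660 CE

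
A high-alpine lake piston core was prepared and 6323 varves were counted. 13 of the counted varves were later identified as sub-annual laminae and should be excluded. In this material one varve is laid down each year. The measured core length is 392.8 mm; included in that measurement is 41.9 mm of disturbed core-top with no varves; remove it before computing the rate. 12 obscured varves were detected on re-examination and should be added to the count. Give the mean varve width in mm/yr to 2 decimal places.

0.06 mm/yr

Correcting the raw count gives 6323 − 13 + 12 = 6322 true varves.
Removing the 41.9 mm offcut leaves 392.8 − 41.9 = 350.9 mm.
Mean rate = 350.9 mm / 6322 years ≈ 0.06 mm/yr.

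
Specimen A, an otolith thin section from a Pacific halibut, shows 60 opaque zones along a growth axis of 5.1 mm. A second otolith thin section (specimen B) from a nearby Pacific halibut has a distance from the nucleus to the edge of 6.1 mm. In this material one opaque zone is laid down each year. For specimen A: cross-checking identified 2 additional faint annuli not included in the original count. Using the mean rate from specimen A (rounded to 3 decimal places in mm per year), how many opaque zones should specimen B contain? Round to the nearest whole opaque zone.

Specimen A: correcting the raw count gives 60 + 2 = 62 true opaque zones.
A: Mean rate = 5.1 mm / 62 years ≈ 0.082 mm/yr.
Specimen B: 6.1 mm / 0.082 mm per year = 74.39 years ≈ 74 opaque zones.

74 opaque zones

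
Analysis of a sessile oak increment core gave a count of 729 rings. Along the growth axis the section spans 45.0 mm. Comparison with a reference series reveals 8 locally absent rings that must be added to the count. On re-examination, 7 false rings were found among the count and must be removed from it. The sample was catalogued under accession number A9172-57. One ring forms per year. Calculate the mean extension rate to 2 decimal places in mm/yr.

Correcting the raw count gives 729 − 7 + 8 = 730 true rings.
Extension rate ≈ 45.0 / 730 = 0.06 mm/yr.

0.06 mm/yr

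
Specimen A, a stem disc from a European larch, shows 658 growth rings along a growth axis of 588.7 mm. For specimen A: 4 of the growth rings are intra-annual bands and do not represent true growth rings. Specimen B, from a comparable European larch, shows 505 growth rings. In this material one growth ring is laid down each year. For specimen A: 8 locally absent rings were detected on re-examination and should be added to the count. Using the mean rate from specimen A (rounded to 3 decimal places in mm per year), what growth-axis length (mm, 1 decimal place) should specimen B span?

Specimen A: after corrections the count is 658 − 4 + 8 = 662 growth rings.
A: Extension rate ≈ 588.7 / 662 = 0.889 mm/year.
For B, 0.889 mm/year × 505 years = 448.9 mm.

448.9 mm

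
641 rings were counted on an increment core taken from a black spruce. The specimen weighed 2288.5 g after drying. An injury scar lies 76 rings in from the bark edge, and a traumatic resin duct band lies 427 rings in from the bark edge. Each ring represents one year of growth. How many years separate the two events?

The two markers are separated by 427 − 76 = 351 rings.
At one ring per year, 351 years elapsed between them.

351 years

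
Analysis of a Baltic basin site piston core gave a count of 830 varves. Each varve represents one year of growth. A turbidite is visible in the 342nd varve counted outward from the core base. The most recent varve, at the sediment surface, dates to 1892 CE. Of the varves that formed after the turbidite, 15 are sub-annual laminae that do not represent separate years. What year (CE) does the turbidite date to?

The turbidite sits at varve 342 from the core base, so 830 − 342 = 488 varves formed after it.
488 − 15 false = 473 true varves after the turbidite.
The varve at the sediment surface is 1892 CE, so the turbidite dates to 1892 − 473 = 1419 CE.

1419 CE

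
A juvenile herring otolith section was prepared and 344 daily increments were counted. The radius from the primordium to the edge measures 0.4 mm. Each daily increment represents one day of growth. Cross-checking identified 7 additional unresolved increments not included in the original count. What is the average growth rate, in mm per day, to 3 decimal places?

0.001 mm per day

Correcting the raw count gives 344 + 7 = 351 true daily increments.
Extension rate ≈ 0.4 / 351 = 0.001 mm per day.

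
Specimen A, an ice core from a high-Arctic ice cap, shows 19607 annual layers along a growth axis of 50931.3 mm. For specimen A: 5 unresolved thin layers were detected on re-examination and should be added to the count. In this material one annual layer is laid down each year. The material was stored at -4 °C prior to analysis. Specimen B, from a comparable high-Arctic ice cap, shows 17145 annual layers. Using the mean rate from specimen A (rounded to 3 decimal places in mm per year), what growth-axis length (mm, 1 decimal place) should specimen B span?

44525.6 mm

Specimen A: true annual layer count = 19607 + 5 = 19612.
A: 50931.3 mm over 19612 years gives 50931.3 / 19612 ≈ 2.597 mm/year.
Length of B = 2.597 × 17145 = 44525.6 mm.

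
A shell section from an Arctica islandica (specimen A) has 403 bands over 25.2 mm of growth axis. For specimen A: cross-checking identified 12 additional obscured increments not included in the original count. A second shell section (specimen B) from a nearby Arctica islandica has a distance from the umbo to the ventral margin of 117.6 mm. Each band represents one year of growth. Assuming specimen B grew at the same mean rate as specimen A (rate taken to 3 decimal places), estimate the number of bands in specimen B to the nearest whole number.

Specimen A: correcting the raw count gives 403 + 12 = 415 true bands.
A: Extension rate ≈ 25.2 / 415 = 0.061 mm/year.
For B, 117.6 / 0.061 = 1927.87 years ≈ 1928 bands.

1928 bands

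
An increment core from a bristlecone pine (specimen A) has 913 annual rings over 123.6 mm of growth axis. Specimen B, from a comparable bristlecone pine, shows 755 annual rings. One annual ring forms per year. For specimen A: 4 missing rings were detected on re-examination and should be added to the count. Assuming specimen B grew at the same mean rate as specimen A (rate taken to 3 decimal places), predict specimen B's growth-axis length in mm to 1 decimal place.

101.9 mm

Specimen A: true annual ring count = 913 + 4 = 917.
A: Mean rate = 123.6 mm / 917 years ≈ 0.135 mm/year.
Length of B = 0.135 × 755 = 101.9 mm.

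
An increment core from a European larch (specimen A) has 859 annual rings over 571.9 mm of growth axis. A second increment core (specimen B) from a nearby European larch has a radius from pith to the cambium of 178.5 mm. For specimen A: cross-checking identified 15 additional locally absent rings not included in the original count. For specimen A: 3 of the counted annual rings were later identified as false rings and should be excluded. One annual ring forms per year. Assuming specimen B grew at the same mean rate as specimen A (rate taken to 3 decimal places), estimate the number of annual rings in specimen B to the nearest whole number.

272 annual rings

Specimen A: true annual ring count = 859 − 3 + 15 = 871.
A: Extension rate ≈ 571.9 / 871 = 0.657 mm/yr.
For B, 178.5 / 0.657 = 271.69 years ≈ 272 annual rings.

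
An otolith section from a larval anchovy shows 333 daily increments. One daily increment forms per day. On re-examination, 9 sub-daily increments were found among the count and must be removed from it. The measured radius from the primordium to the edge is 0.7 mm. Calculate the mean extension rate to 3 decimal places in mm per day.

0.002 mm per day

Correcting the raw count gives 333 − 9 = 324 true daily increments.
0.7 mm over 324 days gives 0.7 / 324 ≈ 0.002 mm per day.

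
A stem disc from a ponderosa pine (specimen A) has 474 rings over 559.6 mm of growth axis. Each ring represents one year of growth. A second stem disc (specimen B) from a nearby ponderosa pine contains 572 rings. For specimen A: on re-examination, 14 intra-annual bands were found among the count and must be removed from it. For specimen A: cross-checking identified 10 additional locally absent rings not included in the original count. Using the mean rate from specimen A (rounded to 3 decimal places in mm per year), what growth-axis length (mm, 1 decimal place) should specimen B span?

Specimen A: after corrections the count is 474 − 14 + 10 = 470 rings.
A: Mean rate = 559.6 mm / 470 years ≈ 1.191 mm per year.
B's length ≈ 1.191 × 572 = 681.3 mm.

681.3 mm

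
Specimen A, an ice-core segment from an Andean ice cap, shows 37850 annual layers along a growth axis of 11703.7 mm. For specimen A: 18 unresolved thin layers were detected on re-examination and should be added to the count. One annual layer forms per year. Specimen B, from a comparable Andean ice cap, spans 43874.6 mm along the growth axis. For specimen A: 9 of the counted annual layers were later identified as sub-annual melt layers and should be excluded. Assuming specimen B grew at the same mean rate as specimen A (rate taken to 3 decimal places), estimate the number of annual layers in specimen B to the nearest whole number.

141989 annual layers

Specimen A: adjusted count: 37850 − 9 + 18 = 37859 annual layers.
A: 11703.7 mm over 37859 years gives 11703.7 / 37859 ≈ 0.309 mm per year.
B spans 43874.6 / 0.309 = 141989.00 years ≈ 141989 annual layers.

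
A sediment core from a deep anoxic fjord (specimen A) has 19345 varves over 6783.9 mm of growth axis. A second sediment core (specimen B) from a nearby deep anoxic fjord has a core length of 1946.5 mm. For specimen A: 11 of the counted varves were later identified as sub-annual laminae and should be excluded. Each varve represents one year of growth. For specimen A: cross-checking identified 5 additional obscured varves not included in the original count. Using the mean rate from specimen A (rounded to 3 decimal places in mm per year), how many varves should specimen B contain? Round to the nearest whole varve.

Specimen A: adjusted count: 19345 − 11 + 5 = 19339 varves.
A: 6783.9 mm over 19339 years gives 6783.9 / 19339 ≈ 0.351 mm per year.
B spans 1946.5 / 0.351 = 5545.58 years ≈ 5546 varves.

5546 varves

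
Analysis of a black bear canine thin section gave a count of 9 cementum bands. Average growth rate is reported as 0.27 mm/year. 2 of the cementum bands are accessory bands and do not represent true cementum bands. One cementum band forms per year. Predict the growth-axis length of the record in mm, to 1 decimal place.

1.9 mm

True cementum band count = 9 − 2 = 7.
7 years at 0.27 mm/year gives 0.27 × 7 = 1.9 mm.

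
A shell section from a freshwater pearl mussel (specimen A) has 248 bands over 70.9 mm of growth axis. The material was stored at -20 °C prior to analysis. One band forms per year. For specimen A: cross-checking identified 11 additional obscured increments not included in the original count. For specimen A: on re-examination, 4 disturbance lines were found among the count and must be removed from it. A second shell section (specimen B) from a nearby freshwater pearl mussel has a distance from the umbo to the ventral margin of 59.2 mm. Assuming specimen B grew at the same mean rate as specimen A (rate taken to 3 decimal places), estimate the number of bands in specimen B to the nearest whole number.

Specimen A: after corrections the count is 248 − 4 + 11 = 255 bands.
A: Mean rate = 70.9 mm / 255 years ≈ 0.278 mm/year.
B spans 59.2 / 0.278 = 212.95 years ≈ 213 bands.

213 bands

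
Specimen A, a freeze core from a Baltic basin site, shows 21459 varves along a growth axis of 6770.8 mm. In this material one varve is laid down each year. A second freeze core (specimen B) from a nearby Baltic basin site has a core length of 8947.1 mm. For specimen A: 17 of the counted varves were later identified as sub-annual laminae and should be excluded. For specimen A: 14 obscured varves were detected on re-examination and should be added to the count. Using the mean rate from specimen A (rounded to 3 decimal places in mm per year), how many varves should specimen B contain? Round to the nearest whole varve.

28314 varves

Specimen A: correcting the raw count gives 21459 − 17 + 14 = 21456 true varves.
A: Extension rate ≈ 6770.8 / 21456 = 0.316 mm per year.
B spans 8947.1 / 0.316 = 28313.61 years ≈ 28314 varves.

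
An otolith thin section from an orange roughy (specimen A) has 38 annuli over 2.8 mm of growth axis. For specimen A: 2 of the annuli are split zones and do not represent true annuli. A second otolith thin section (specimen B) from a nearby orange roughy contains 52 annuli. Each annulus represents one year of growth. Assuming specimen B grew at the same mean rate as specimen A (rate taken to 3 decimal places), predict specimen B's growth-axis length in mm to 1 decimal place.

Specimen A: correcting the raw count gives 38 − 2 = 36 true annuli.
A: Mean rate = 2.8 mm / 36 years ≈ 0.078 mm/year.
For B, 0.078 mm/year × 52 years = 4.1 mm.

4.1 mm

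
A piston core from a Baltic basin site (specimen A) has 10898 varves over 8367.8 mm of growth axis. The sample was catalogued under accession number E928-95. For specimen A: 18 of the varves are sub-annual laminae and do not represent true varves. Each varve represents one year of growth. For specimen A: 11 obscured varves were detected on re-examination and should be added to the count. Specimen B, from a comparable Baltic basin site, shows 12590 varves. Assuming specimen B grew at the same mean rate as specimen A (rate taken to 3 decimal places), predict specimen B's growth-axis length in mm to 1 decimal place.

9669.1 mm

Specimen A: after corrections the count is 10898 − 18 + 11 = 10891 varves.
A: 8367.8 mm over 10891 years gives 8367.8 / 10891 ≈ 0.768 mm per year.
Length of B = 0.768 × 12590 = 9669.1 mm.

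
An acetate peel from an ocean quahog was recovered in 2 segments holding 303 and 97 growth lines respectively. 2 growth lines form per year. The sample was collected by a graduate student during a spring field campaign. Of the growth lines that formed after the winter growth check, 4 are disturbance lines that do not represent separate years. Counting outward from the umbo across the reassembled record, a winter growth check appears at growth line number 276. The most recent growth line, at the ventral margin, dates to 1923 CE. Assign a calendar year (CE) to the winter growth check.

1863 CE

Total growth lines = 303 + 97 = 400.
400 − 276 = 124 growth lines lie beyond the winter growth check toward the ventral margin.
Removing the 4 false growth lines leaves 124 − 4 = 120 true growth lines beyond the winter growth check.
120 growth lines at 2 per year is 120 / 2 = 60 years.
The growth line at the ventral margin is 1923 CE, so the winter growth check dates to 1923 − 60 = 1863 CE.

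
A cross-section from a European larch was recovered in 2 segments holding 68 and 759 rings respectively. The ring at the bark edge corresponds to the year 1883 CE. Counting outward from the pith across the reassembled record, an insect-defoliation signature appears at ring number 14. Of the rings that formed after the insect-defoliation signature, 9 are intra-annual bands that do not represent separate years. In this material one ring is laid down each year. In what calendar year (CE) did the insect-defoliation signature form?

Total rings = 68 + 759 = 827.
The insect-defoliation signature sits at ring 14 from the pith, so 827 − 14 = 813 rings formed after it.
Excluding 9 false rings: 813 − 9 = 804.
Counting back 804 years from 1883 CE places the insect-defoliation signature in 1883 − 804 = 1079 CE.

1079 CE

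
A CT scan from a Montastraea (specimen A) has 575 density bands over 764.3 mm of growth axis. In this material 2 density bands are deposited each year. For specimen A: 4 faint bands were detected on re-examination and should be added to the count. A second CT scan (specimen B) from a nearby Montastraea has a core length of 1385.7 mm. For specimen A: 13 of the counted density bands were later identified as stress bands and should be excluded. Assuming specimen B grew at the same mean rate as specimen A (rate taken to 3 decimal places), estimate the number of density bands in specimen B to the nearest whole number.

Specimen A: correcting the raw count gives 575 − 13 + 4 = 566 true density bands.
Specimen A: 566 density bands at 2 per year is 566 / 2 = 283 years.
A: 764.3 mm over 283 years gives 764.3 / 283 ≈ 2.701 mm/yr.
Specimen B: 1385.7 mm / 2.701 mm per year = 513.03 years; at 2 density bands per year that is 513.03 × 2 ≈ 1026 density bands.

1026 density bands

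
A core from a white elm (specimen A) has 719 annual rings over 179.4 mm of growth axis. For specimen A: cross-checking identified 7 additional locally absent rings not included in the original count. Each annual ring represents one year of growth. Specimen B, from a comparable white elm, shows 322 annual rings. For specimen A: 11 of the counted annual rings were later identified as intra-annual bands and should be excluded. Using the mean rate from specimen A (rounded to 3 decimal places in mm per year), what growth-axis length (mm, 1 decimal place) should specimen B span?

Specimen A: correcting the raw count gives 719 − 11 + 7 = 715 true annual rings.
A: Extension rate ≈ 179.4 / 715 = 0.251 mm/yr.
Length of B = 0.251 × 322 = 80.8 mm.

80.8 mm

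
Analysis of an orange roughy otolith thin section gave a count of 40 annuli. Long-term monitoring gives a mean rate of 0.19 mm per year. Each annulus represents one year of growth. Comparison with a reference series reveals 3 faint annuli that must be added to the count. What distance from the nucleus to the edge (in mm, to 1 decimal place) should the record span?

8.2 mm

Adjusted count: 40 + 3 = 43 annuli.
Predicted length = 0.19 mm/year × 43 years = 8.2 mm.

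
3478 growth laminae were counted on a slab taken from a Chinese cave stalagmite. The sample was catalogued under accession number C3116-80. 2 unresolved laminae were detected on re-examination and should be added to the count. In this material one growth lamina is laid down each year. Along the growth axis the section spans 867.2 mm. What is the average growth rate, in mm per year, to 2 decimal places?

Correcting the raw count gives 3478 + 2 = 3480 true growth laminae.
867.2 mm over 3480 years gives 867.2 / 3480 ≈ 0.25 mm per year.

0.25 mm per year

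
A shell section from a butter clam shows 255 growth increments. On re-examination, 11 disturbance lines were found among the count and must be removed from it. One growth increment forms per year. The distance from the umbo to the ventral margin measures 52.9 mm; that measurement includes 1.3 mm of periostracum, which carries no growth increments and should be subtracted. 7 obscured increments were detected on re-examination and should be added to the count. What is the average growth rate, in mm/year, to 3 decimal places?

0.206 mm/year

After corrections the count is 255 − 11 + 7 = 251 growth increments.
The growth record spans 52.9 − 1.3 = 51.6 mm.
Mean rate = 51.6 mm / 251 years ≈ 0.206 mm/year.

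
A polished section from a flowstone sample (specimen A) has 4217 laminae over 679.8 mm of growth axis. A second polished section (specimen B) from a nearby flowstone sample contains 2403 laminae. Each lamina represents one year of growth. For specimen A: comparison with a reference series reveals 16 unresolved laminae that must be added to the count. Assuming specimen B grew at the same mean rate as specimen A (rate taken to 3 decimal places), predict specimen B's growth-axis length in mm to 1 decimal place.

Specimen A: true lamina count = 4217 + 16 = 4233.
A: Extension rate ≈ 679.8 / 4233 = 0.161 mm/yr.
For B, 0.161 mm/year × 2403 years = 386.9 mm.

386.9 mm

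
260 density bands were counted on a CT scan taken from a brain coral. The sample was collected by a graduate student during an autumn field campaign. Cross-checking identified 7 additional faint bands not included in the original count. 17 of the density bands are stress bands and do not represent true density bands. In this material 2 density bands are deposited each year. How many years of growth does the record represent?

125 yr

True density band count = 260 − 17 + 7 = 250.
With 2 density bands per year, 250 / 2 = 125 years.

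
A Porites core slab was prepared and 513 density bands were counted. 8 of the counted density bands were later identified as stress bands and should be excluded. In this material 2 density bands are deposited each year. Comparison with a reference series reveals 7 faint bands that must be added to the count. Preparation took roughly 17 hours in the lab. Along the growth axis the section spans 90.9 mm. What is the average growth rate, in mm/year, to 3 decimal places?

Adjusted count: 513 − 8 + 7 = 512 density bands.
512 density bands at 2 per year is 512 / 2 = 256 years.
90.9 mm over 256 years gives 90.9 / 256 ≈ 0.355 mm/year.

0.355 mm/year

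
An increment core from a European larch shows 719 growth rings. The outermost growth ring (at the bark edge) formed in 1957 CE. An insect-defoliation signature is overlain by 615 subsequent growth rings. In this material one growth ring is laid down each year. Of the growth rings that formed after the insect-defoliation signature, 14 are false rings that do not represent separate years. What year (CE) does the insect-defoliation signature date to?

There are 615 growth rings younger than the insect-defoliation signature.
Removing the 14 false growth rings leaves 615 − 14 = 601 true growth rings beyond the insect-defoliation signature.
1957 − 601 = 1356 CE.

1356 CE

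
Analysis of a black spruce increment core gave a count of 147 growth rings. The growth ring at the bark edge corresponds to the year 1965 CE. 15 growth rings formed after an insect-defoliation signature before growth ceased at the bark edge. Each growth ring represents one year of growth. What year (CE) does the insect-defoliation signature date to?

15 growth rings post-date the insect-defoliation signature.
Counting back 15 years from 1965 CE places the insect-defoliation signature in 1965 − 15 = 1950 CE.

1950 CE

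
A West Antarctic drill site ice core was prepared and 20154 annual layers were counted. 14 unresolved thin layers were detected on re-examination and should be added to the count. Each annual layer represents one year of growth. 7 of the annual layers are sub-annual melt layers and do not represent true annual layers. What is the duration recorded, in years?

Correcting the raw count gives 20154 − 7 + 14 = 20161 true annual layers.
At one annual layer per year, that is 20161 years.

20161 yr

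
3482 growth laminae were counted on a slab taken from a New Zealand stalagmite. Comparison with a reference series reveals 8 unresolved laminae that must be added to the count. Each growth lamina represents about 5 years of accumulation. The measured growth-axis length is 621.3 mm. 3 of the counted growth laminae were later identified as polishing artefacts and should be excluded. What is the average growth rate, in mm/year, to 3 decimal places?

Correcting the raw count gives 3482 − 3 + 8 = 3487 true growth laminae.
Multiplying by 5 years per growth lamina: 3487 × 5 = 17435 years.
Mean rate = 621.3 mm / 17435 years ≈ 0.036 mm/year.

0.036 mm/year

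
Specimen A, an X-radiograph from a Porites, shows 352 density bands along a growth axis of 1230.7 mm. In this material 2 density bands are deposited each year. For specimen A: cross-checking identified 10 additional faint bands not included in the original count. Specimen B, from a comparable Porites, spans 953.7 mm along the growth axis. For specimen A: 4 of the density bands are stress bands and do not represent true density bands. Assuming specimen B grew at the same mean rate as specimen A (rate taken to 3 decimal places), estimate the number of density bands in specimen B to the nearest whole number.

Specimen A: true density band count = 352 − 4 + 10 = 358.
Specimen A: dividing by 2 density bands per year: 358 / 2 = 179 years.
A: 1230.7 mm over 179 years gives 1230.7 / 179 ≈ 6.875 mm/year.
Specimen B: 953.7 mm / 6.875 mm per year = 138.72 years; at 2 density bands per year that is 138.72 × 2 ≈ 277 density bands.

277 density bands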